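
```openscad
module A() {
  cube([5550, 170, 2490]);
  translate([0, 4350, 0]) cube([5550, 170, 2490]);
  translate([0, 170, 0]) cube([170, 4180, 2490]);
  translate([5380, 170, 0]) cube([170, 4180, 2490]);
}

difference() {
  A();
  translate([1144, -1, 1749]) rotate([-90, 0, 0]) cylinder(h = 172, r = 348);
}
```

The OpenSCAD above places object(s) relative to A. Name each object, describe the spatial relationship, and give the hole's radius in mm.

The subtracted cylinder has r = 348 mm.

A is a house frame. The house frame has a circular hole through its front wall. The hole's radius is 348 mm.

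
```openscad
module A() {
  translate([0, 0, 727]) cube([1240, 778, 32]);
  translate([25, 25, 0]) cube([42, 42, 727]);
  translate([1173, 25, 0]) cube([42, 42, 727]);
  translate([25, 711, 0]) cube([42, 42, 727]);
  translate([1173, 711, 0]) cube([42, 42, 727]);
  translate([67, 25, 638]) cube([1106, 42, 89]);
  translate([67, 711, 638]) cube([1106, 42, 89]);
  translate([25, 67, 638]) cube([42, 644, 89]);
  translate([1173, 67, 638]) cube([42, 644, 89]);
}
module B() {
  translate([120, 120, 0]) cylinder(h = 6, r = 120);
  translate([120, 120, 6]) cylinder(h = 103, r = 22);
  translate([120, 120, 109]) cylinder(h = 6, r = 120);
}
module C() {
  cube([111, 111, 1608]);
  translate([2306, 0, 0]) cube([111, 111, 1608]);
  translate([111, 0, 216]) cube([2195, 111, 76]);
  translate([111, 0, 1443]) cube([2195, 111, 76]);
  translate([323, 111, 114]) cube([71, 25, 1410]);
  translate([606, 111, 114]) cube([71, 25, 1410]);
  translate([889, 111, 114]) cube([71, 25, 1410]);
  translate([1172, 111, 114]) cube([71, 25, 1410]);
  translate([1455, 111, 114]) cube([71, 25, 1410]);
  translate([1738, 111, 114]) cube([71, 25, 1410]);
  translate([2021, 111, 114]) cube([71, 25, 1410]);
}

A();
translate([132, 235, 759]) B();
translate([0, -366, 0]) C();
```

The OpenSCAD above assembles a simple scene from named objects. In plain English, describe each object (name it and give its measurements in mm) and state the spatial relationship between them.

A is a table with a 1240×778 mm rectangular top, 32 mm thick, top surface at z = 759 mm, supported by four 42×42 mm square legs, each inset 25 mm from the nearest pair of top edges, running from the floor. Four apron rails, 42 mm thick and 89 mm tall, run between adjacent legs with their top edges flush with the underside of the top and their outer faces flush with the legs' outer faces.

B is a spool: two coaxial disc flanges of radius 120 mm and thickness 6 mm, joined by a core cylinder of radius 22 mm and height 103 mm. The lower flange rests on z = 0 and the three cylinders share a vertical axis.

C is a fence section. Two 111×111 mm posts, 1608 mm tall, stand on the floor with a clear span of 2195 mm between their inner faces. Two horizontal rails of 111×76 mm section span the gap between the posts with their undersides at z = 216 mm and z = 1443 mm, flush with the posts' −y face. 7 pickets, each 71 mm wide, 25 mm thick and 1410 mm tall, are fixed to the +y face of the rails with their bottoms at z = 114 mm, evenly spaced across the span with equal gaps (rounded down to the nearest mm) at the −x end and between each pair — any rounding remainder accumulates at the +x end.

The spool is on top of the table. The fence section is on the floor beside the table on its −y side.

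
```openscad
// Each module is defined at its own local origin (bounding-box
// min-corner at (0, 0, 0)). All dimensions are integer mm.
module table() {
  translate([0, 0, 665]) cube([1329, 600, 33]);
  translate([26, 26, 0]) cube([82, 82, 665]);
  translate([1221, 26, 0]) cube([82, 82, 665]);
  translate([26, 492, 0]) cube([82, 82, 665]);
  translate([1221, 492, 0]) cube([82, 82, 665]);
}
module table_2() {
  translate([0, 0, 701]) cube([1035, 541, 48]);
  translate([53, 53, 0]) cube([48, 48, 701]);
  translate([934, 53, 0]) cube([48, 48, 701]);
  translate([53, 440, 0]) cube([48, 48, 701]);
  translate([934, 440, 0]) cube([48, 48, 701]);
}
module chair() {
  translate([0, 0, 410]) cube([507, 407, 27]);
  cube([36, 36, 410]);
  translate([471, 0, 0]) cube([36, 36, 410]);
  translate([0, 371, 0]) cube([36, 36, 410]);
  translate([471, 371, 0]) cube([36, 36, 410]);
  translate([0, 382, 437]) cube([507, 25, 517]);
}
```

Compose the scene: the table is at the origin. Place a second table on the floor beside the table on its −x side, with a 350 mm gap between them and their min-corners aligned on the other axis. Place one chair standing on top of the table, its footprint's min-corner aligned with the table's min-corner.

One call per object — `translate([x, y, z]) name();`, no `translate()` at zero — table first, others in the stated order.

table();
translate([-1385, 0, 0]) table_2();
translate([0, 0, 698]) chair();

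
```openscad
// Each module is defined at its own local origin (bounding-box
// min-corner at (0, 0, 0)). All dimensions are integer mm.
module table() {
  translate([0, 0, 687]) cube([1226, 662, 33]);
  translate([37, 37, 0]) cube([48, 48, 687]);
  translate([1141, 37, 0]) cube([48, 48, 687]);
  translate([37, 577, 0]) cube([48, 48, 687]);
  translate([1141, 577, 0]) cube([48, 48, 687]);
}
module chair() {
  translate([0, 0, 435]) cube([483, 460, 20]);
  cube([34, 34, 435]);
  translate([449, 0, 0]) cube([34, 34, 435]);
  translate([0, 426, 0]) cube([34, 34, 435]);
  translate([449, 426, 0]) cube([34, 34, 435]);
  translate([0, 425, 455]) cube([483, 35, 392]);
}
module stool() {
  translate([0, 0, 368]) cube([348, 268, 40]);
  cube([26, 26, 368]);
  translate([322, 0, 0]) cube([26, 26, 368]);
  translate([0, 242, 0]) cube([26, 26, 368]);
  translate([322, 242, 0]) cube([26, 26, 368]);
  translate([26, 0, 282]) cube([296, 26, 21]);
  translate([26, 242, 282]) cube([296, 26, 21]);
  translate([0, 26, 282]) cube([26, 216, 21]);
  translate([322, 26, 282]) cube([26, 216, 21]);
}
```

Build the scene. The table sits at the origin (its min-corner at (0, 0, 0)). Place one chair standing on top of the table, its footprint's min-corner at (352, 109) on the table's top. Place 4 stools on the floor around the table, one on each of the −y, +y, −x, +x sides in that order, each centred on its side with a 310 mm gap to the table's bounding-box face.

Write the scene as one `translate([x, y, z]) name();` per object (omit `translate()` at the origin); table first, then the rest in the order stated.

table();
translate([352, 109, 720]) chair();
translate([439, -578, 0]) stool();
translate([439, 972, 0]) stool();
translate([-658, 197, 0]) stool();
translate([1536, 197, 0]) stool();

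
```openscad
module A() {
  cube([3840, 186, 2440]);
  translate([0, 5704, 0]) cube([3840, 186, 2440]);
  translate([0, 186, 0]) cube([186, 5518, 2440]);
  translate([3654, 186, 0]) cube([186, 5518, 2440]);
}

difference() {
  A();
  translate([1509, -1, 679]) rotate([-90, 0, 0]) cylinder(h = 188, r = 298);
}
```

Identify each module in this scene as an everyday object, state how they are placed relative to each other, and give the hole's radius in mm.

The subtracted cylinder has r = 298 mm.

A is a house frame. The house frame has a circular hole through its front wall. The hole's radius is 298 mm.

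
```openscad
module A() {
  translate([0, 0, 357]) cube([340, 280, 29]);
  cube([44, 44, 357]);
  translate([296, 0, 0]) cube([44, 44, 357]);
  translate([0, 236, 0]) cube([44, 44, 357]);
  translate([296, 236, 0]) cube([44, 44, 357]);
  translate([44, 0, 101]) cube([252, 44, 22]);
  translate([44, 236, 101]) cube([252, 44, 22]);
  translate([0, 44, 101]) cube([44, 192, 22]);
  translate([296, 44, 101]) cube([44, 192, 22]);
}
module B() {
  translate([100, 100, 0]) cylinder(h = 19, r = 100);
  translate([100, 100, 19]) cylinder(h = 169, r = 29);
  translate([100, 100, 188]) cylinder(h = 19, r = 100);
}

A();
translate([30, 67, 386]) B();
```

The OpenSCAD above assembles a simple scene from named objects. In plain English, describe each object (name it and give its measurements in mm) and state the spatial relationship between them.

A is a four-legged stool. The seat is 340×280 mm, 29 mm thick, top at z = 386 mm. It stands on four square legs, each 44×44 mm in cross-section, from z = 0 to the seat underside, each flush with a corner of the seat. Four stretchers, 44 mm wide and 22 mm tall, connect adjacent legs with their undersides at z = 101 mm, each running between the inner faces of the legs it joins and aligned with the legs' outer faces on the other axis.

B is a spool: two coaxial disc flanges of radius 100 mm and thickness 19 mm, joined by a core cylinder of radius 29 mm and height 169 mm. The lower flange rests on z = 0 and the three cylinders share a vertical axis.

The spool is on top of the stool.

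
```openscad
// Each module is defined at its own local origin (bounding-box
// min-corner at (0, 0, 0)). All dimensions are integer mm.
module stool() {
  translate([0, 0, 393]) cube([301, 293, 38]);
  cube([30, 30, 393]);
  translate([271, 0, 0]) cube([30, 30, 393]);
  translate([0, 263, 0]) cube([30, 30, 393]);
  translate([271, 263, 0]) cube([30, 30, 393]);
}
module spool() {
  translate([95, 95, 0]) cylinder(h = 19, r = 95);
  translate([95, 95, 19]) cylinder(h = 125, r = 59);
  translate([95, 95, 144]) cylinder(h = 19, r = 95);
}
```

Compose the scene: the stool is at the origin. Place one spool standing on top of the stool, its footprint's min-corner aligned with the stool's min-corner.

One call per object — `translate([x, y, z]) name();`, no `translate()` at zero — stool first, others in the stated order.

stool();
translate([0, 0, 431]) spool();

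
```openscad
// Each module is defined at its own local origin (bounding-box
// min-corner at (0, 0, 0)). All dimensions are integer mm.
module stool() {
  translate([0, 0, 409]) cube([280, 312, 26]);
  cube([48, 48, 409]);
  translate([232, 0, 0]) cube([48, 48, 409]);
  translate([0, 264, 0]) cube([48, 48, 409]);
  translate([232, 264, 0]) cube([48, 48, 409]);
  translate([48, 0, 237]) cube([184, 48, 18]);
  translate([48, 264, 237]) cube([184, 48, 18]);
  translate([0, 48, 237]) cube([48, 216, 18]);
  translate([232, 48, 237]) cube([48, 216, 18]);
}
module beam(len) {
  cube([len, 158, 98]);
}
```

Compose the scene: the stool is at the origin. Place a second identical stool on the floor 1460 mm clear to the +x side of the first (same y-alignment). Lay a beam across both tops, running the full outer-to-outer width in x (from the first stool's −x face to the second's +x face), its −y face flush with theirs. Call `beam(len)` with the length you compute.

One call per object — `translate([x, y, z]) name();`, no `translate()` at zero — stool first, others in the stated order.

stool();
translate([1740, 0, 0]) stool();
translate([0, 0, 435]) beam(2020);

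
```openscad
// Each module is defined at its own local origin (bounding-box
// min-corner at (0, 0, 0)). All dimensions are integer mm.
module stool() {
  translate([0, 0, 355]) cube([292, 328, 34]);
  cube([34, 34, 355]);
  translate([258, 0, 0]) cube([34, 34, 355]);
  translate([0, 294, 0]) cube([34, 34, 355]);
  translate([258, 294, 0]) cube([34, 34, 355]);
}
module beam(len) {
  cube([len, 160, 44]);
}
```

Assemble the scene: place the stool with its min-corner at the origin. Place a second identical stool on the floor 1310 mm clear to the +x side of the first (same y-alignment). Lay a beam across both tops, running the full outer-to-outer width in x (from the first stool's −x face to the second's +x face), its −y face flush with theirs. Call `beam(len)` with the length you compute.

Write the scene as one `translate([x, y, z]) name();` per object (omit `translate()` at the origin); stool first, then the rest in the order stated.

stool();
translate([1602, 0, 0]) stool();
translate([0, 0, 389]) beam(1894);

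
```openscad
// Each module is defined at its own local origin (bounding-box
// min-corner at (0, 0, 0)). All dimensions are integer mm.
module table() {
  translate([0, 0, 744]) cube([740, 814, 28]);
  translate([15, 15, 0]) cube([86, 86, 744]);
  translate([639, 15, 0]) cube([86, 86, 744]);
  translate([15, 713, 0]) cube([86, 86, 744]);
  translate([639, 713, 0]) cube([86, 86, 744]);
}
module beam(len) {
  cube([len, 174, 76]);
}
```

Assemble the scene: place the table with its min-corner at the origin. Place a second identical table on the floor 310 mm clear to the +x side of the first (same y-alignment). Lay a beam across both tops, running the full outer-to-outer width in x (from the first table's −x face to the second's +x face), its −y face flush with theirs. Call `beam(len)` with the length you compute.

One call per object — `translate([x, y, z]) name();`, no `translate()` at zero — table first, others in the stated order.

table();
translate([1050, 0, 0]) table();
translate([0, 0, 772]) beam(1790);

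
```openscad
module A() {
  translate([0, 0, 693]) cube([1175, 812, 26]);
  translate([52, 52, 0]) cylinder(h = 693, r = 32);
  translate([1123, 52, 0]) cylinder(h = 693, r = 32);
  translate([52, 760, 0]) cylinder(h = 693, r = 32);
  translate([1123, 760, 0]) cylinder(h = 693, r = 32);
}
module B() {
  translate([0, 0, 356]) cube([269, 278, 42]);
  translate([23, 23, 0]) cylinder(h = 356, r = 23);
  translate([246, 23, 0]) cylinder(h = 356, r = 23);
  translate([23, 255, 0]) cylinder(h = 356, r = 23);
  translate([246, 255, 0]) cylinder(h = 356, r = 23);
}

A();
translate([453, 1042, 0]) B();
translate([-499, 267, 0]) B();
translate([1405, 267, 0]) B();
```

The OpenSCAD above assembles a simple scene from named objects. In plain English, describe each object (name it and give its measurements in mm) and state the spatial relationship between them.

A is a table with a 1175×812 mm rectangular top, 26 mm thick, top surface at z = 719 mm, supported by four round legs of 64 mm diameter, each leg's bounding box inset 20 mm from the nearest pair of top edges, running from the floor.

B is a four-legged stool. The seat is 269×278 mm, 42 mm thick, top at z = 398 mm. It stands on four round legs, each 46 mm in diameter, from z = 0 to the seat underside, each leg's axis is inset half a diameter from the nearest pair of seat edges (so the leg's bounding box is flush with the corner).

Three stools sit around the table at the +y, −x, +x sides.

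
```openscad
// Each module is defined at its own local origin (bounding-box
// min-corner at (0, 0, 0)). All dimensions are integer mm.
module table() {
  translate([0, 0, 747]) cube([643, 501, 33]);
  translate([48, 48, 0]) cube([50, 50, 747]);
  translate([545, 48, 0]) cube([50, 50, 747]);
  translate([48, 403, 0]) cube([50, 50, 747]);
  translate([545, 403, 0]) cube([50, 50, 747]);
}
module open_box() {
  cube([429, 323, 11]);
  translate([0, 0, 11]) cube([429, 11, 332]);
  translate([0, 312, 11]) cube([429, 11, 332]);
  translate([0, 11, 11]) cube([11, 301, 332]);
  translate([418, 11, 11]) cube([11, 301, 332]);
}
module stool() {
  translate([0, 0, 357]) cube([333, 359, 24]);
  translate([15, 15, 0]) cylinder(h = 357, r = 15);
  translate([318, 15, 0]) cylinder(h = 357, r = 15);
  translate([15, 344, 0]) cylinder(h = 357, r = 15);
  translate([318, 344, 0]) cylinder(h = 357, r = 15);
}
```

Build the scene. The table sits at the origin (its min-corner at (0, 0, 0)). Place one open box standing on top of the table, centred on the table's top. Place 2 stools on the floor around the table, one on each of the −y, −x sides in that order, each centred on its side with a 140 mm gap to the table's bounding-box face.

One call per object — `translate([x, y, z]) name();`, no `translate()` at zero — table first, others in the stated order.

table();
translate([107, 89, 780]) open_box();
translate([155, -499, 0]) stool();
translate([-473, 71, 0]) stool();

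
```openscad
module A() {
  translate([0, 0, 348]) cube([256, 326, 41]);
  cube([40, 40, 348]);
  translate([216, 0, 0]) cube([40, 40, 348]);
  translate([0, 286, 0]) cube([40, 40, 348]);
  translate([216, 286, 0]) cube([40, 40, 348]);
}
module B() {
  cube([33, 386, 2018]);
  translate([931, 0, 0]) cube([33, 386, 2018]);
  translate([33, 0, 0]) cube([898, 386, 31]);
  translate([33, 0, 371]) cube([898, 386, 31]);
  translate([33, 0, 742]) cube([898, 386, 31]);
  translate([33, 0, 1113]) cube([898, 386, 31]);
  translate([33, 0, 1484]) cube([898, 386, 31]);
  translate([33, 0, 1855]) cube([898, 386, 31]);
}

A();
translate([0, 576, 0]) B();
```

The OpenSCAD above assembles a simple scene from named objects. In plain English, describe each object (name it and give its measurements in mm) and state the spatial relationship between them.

A is a four-legged stool. The seat is a 256×326×41 mm slab whose top surface is at z = 389 mm; four square legs, each 40×40 mm in cross-section, run from the floor (z = 0) to the underside of the seat, each flush with a corner of the seat.

B is an open bookshelf. Two side panels, each 33 mm thick, 386 mm deep and 2018 mm tall, stand 964 mm apart (outside-to-outside). Between them sit 6 shelves, each 31 mm thick and 386 mm deep, spanning the full gap between the sides. The bottom shelf rests on the floor (its underside at z = 0) and the clear gap between one shelf's top and the next shelf's underside is 340 mm.

The bookshelf is on the floor beside the stool on its +y side.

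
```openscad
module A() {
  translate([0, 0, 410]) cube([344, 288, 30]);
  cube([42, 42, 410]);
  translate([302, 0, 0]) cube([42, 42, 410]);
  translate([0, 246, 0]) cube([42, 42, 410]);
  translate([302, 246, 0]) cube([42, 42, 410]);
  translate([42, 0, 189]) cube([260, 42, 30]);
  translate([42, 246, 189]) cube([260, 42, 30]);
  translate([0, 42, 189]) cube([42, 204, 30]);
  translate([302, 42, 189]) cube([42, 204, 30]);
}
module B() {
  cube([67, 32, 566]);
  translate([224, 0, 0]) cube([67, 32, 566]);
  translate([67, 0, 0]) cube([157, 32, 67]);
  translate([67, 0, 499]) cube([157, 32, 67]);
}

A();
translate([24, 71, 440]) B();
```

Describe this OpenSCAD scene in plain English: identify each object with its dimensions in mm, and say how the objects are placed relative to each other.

A is a four-legged stool. The seat is a 344×288×30 mm slab whose top surface is at z = 440 mm; four square legs, each 42×42 mm in cross-section, run from the floor (z = 0) to the underside of the seat, each flush with a corner of the seat. Four stretchers, 42 mm wide and 30 mm tall, connect adjacent legs with their undersides at z = 189 mm, each running between the inner faces of the legs it joins and aligned with the legs' outer faces on the other axis.

B is a picture frame with a 157×432 mm rectangular opening (x by z) and a uniform 67 mm border on every side. Frame depth is 32 mm along y. It is built from two vertical stiles running the full outside height and two horizontal rails spanning the gap between the stiles.

The picture frame is on top of the stool.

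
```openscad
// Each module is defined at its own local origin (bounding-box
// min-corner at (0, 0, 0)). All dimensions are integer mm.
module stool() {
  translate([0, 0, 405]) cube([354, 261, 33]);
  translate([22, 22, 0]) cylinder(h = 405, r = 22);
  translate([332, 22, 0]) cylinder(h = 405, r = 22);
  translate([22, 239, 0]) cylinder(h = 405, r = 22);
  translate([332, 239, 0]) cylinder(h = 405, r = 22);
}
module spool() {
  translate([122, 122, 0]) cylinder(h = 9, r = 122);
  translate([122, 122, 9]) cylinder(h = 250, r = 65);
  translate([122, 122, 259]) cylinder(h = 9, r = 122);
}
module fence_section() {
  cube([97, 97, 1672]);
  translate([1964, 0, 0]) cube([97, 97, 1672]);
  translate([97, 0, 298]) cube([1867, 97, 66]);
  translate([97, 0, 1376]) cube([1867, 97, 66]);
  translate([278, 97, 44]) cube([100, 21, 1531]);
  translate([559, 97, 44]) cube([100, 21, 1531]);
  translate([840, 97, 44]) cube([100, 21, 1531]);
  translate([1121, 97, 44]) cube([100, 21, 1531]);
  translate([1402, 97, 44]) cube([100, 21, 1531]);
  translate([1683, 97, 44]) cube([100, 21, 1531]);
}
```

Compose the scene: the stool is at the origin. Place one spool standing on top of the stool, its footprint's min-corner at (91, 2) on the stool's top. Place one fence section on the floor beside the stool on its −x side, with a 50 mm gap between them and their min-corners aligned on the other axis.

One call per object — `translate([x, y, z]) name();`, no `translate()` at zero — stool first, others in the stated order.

stool();
translate([91, 2, 438]) spool();
translate([-2111, 0, 0]) fence_section();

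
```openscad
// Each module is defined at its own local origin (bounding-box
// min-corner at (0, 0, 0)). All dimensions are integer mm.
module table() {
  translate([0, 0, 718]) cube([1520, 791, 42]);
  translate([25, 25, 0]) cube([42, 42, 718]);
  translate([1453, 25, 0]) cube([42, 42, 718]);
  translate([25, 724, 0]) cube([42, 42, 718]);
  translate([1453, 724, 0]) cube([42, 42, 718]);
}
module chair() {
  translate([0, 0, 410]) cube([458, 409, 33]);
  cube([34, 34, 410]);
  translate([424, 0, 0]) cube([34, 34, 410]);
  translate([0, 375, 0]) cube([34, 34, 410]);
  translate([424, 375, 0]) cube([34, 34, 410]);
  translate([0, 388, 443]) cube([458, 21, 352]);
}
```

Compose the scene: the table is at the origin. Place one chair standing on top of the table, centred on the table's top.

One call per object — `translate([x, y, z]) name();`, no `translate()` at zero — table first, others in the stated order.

table();
translate([531, 191, 760]) chair();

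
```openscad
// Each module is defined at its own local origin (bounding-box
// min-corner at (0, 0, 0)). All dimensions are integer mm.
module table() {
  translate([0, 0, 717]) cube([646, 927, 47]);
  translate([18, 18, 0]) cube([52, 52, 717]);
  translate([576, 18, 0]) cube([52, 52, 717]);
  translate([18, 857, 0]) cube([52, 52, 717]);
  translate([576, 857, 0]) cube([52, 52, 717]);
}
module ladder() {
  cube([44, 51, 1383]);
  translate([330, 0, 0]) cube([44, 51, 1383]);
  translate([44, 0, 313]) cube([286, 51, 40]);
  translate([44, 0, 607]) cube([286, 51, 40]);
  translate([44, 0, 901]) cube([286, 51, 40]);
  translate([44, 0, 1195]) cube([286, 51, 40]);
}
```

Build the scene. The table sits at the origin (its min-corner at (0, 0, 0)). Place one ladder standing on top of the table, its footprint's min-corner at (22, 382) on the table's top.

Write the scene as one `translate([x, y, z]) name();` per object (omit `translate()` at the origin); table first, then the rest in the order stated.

table();
translate([22, 382, 764]) ladder();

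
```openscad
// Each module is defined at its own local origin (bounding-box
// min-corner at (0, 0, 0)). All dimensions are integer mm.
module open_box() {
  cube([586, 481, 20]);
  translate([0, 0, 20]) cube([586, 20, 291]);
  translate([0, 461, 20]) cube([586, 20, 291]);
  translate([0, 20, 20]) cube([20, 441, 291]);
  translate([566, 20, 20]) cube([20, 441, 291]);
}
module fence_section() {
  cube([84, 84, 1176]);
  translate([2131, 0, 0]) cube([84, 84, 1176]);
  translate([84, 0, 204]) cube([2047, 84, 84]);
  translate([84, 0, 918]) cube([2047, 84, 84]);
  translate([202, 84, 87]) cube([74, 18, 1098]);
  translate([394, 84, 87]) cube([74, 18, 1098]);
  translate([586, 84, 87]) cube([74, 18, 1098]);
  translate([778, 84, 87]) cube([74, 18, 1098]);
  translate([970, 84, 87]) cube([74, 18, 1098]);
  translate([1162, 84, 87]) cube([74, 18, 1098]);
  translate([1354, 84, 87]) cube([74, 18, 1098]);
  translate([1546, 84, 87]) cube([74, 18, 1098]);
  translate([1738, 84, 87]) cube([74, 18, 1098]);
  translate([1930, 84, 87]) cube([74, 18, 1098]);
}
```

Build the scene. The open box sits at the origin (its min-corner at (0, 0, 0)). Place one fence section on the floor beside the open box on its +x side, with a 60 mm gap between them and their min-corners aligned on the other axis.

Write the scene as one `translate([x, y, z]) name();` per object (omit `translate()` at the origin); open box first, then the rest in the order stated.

open_box();
translate([646, 0, 0]) fence_section();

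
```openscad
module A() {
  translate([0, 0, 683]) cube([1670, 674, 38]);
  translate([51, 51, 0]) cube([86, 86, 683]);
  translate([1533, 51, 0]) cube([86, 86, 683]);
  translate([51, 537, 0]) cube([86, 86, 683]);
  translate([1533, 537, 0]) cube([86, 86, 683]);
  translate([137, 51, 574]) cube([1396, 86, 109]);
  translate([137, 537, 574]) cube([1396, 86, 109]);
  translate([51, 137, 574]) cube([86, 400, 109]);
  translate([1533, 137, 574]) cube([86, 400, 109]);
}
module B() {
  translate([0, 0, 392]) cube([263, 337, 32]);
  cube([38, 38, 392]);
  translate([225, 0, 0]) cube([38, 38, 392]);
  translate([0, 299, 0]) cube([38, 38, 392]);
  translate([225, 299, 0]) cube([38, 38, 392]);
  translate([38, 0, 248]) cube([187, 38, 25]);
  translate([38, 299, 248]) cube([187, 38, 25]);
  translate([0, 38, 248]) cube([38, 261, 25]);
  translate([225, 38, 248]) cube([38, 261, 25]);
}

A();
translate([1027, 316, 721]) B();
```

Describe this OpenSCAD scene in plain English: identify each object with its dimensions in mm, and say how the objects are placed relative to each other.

A is a table with a 1670×674 mm rectangular top, 38 mm thick, top surface at z = 721 mm, supported by four 86×86 mm square legs, each inset 51 mm from the nearest pair of top edges, running from the floor. Four apron rails, 86 mm thick and 109 mm tall, run between adjacent legs with their top edges flush with the underside of the top and their outer faces flush with the legs' outer faces.

B is a four-legged stool. The seat is 263×337 mm, 32 mm thick, top at z = 424 mm. It stands on four square legs, each 38×38 mm in cross-section, from z = 0 to the seat underside, each flush with a corner of the seat. Four stretchers, 38 mm wide and 25 mm tall, connect adjacent legs with their undersides at z = 248 mm, each running between the inner faces of the legs it joins and aligned with the legs' outer faces on the other axis.

The stool is on top of the table.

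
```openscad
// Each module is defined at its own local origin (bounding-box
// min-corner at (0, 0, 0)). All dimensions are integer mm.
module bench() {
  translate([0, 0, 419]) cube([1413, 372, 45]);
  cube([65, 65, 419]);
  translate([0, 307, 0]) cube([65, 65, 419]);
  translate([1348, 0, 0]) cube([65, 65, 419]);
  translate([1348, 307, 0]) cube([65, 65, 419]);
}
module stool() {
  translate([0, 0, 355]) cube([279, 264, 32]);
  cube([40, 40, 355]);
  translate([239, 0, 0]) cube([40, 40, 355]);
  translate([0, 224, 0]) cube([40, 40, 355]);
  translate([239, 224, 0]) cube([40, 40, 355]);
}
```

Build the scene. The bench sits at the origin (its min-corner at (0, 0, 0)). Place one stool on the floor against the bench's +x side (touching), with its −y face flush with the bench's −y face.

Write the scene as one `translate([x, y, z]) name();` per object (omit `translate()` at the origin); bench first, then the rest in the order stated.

bench();
translate([1413, 0, 0]) stool();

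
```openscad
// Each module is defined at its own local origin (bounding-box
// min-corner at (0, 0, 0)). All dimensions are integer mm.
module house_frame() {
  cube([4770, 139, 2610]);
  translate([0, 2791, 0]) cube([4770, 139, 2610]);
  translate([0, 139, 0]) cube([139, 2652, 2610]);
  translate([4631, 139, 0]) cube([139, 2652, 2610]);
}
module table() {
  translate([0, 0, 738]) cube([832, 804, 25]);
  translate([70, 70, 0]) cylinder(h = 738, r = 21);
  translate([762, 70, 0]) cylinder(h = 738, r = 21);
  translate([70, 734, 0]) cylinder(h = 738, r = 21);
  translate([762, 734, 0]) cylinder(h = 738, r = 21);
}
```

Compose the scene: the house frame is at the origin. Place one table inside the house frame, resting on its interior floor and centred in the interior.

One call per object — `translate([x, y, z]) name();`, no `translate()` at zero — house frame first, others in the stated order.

house_frame();
translate([1969, 1063, 0]) table();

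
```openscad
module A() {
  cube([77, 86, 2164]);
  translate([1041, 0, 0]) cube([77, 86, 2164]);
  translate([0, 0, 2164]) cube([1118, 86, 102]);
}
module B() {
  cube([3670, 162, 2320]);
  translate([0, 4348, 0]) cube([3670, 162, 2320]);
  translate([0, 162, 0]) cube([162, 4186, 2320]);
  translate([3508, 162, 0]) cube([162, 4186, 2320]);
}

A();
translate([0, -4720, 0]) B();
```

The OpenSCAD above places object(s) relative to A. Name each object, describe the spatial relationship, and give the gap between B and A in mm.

A is a door frame. B is a house frame. The house frame is on the floor beside the door frame on its −y side. The gap between the house frame and the door frame is 210 mm.

The house frame's nearest face is 210 mm from the door frame's −y face.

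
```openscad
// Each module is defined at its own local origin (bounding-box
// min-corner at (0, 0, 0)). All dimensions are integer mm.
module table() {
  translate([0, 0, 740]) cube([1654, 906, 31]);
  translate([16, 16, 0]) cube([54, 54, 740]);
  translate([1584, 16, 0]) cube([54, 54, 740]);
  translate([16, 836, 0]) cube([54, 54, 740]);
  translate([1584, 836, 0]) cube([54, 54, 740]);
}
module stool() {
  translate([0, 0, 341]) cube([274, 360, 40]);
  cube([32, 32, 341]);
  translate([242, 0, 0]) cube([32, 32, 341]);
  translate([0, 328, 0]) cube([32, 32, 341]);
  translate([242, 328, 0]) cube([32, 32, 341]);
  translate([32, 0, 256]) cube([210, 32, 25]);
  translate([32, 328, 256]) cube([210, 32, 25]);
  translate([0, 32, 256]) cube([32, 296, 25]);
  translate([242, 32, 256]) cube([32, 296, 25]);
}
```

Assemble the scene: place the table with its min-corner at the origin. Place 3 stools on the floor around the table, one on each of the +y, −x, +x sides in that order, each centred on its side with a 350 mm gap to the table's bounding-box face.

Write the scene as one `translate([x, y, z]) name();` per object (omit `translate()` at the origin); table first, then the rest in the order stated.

table();
translate([690, 1256, 0]) stool();
translate([-624, 273, 0]) stool();
translate([2004, 273, 0]) stool();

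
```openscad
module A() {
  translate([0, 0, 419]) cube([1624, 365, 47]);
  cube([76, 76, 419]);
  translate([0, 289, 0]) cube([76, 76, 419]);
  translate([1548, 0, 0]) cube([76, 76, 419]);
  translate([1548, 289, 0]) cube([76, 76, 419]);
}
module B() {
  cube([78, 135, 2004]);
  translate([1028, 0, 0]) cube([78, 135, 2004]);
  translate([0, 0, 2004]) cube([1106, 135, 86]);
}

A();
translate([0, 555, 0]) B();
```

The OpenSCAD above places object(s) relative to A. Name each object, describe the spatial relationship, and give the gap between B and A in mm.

A is a bench. B is a door frame. The door frame is on the floor beside the bench on its +y side. The gap between the door frame and the bench is 190 mm.

The door frame's nearest face is 190 mm from the bench's +y face.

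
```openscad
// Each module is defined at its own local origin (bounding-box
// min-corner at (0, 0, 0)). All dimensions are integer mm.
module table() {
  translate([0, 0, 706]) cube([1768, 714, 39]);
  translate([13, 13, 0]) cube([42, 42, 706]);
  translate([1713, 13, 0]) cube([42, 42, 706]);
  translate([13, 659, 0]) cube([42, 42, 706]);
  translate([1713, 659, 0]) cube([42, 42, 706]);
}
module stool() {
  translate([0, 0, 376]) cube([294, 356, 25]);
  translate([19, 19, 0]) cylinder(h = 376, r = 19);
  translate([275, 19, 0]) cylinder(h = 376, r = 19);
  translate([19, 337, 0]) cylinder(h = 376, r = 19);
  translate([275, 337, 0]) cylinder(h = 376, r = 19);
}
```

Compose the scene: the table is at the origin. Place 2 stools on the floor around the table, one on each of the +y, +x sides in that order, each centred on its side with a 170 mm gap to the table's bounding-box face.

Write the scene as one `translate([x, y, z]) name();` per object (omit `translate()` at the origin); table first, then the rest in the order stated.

table();
translate([737, 884, 0]) stool();
translate([1938, 179, 0]) stool();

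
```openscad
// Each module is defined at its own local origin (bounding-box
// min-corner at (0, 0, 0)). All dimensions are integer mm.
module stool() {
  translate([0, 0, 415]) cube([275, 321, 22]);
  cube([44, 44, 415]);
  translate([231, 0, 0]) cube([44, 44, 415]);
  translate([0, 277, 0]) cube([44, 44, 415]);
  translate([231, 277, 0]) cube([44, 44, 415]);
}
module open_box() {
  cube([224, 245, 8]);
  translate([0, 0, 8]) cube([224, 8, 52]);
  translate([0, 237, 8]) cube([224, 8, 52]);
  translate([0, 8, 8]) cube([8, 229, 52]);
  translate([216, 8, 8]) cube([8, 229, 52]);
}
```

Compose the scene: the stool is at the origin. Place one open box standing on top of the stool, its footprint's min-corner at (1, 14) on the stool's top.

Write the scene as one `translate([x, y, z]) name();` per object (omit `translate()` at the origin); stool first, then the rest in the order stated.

stool();
translate([1, 14, 437]) open_box();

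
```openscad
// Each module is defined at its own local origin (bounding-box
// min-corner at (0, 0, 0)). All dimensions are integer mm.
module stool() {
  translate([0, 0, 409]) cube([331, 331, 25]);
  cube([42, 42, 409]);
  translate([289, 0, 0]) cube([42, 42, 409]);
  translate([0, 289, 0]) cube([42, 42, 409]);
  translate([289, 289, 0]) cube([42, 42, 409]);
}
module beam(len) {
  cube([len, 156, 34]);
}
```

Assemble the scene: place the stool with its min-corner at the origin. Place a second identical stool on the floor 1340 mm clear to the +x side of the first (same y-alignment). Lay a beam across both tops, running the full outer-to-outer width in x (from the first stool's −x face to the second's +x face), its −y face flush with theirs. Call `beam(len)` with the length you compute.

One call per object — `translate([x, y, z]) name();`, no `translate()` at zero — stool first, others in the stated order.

stool();
translate([1671, 0, 0]) stool();
translate([0, 0, 434]) beam(2002);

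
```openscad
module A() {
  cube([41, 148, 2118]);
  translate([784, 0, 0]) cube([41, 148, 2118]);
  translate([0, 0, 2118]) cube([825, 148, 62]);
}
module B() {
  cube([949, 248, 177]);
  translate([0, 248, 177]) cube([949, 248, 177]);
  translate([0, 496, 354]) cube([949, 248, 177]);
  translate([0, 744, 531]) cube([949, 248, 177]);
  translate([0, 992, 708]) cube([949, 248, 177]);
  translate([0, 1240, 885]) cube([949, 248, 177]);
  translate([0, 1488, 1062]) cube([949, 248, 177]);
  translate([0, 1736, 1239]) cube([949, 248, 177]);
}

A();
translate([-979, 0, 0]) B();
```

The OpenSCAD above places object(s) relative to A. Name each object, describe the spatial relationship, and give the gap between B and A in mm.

The staircase's nearest face is 30 mm from the door frame's −x face.

A is a door frame. B is a staircase. The staircase is on the floor beside the door frame on its −x side. The gap between the staircase and the door frame is 30 mm.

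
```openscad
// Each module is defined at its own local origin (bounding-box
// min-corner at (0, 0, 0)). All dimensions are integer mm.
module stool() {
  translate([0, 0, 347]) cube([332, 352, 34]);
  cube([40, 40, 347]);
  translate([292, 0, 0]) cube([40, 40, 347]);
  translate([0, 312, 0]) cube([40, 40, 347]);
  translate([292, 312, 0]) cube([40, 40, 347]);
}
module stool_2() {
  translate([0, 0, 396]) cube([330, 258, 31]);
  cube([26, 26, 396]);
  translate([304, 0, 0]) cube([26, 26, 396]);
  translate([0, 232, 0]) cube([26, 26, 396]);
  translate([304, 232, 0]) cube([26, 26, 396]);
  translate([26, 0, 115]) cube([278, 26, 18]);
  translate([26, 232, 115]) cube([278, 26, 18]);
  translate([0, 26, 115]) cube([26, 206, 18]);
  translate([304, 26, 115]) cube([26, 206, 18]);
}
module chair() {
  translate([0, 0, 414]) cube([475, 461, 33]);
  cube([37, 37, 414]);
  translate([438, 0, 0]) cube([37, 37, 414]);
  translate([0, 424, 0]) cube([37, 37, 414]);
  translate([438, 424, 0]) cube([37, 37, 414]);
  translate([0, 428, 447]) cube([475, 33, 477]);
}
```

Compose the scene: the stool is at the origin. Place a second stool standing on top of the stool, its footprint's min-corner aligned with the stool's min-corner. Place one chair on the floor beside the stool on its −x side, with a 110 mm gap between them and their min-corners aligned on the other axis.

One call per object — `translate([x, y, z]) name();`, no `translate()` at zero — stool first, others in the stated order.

stool();
translate([0, 0, 381]) stool_2();
translate([-585, 0, 0]) chair();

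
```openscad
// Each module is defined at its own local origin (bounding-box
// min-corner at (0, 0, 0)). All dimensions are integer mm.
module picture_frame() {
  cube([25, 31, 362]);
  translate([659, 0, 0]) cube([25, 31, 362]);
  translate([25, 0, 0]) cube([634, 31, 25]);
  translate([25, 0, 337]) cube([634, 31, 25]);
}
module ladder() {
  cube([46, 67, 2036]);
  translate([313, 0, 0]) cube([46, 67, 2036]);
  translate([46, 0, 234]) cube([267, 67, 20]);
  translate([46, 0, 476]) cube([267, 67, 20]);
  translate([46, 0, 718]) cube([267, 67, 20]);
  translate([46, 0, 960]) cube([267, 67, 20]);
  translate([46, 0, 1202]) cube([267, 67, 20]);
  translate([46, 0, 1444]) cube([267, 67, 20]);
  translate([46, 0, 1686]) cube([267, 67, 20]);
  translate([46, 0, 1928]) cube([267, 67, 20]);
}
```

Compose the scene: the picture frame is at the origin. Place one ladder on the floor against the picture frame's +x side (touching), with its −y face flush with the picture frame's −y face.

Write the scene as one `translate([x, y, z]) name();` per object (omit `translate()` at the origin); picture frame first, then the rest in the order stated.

picture_frame();
translate([684, 0, 0]) ladder();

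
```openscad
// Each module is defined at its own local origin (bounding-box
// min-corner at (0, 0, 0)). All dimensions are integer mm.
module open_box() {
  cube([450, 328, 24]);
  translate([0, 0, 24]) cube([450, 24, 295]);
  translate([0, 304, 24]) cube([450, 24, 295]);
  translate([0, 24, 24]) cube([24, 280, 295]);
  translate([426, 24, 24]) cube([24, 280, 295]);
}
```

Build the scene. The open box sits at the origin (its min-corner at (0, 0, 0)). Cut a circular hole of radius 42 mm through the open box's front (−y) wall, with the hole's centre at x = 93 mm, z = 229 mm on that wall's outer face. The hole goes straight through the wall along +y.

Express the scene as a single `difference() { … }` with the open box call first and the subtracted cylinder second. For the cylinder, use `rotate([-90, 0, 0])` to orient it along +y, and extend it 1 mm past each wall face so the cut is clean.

difference() {
  open_box();
  translate([93, -1, 229]) rotate([-90, 0, 0]) cylinder(h = 26, r = 42);
}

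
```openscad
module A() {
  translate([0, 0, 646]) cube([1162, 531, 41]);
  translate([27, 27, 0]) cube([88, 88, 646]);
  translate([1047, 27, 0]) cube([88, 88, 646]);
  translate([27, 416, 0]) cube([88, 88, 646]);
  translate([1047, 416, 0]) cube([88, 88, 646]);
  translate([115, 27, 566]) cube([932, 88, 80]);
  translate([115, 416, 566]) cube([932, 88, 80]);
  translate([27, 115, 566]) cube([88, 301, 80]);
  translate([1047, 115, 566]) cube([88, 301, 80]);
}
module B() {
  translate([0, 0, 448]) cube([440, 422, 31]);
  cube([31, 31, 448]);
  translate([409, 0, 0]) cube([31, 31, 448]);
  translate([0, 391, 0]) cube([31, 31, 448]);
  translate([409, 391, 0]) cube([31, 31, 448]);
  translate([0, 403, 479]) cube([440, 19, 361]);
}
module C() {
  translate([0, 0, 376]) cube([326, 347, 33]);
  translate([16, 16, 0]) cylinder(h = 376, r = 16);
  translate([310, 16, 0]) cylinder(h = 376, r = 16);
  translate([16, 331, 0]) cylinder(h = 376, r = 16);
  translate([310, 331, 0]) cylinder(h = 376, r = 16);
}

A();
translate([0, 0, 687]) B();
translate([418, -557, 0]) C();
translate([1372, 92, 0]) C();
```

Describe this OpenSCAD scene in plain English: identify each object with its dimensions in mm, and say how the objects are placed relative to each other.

A is a rectangular dining table. The top is 1162×531×41 mm with its upper surface at z = 687 mm. It stands on four 88×88 mm square legs, each inset 27 mm from the nearest pair of top edges, running from the floor to the underside of the top. Four apron rails, 88 mm thick and 80 mm tall, run between adjacent legs with their top edges flush with the underside of the top and their outer faces flush with the legs' outer faces.

B is a chair: 440×422 mm seat, 31 mm thick, top at z = 479 mm, on four 31 mm square corner legs flush with the seat edges. A 19 mm thick backrest slab spans the full seat width, extending 361 mm above the seat top, its back face flush with the seat's +y edge.

C is a four-legged stool. The seat is 326×347 mm, 33 mm thick, top at z = 409 mm. It stands on four round legs, each 32 mm in diameter, from z = 0 to the seat underside, each leg's axis is inset half a diameter from the nearest pair of seat edges (so the leg's bounding box is flush with the corner).

The chair is on top of the table. Two stools sit around the table at the −y, +x sides.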